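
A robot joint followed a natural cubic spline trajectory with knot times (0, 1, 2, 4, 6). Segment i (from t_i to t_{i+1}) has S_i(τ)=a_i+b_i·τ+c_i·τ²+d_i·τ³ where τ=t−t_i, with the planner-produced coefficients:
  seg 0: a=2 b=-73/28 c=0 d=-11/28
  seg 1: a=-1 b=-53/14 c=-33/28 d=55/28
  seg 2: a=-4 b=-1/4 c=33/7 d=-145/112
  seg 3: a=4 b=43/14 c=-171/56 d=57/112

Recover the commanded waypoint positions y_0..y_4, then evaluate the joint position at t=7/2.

y_0=2 y_1=-1 y_2=-4 y_3=4 y_4=2
S(7/2) = 1669/896

y_0 = S_0(0) = a_0 = 2
y_1 = S_1(0) = a_1 = -1
y_2 = S_2(0) = a_2 = -4
y_3 = S_3(0) = a_3 = 4
y_4 = S_3(2) = 2
t_q=7/2 is in segment 2 (τ=3/2); S_2(τ)=1669/896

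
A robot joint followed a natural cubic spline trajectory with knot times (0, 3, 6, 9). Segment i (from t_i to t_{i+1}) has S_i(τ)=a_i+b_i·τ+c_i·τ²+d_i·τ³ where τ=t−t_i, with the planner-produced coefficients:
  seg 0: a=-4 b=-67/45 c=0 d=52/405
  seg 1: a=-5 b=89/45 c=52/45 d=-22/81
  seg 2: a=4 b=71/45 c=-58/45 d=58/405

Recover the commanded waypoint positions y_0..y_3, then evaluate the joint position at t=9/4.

y_0=-4 y_1=-5 y_2=4 y_3=1
S(9/4) = -471/80

y_0 = S_0(0) = a_0 = -4
y_1 = S_1(0) = a_1 = -5
y_2 = S_2(0) = a_2 = 4
y_3 = S_2(3) = 1
t_q=9/4 is in segment 0 (τ=9/4); S_0(τ)=-471/80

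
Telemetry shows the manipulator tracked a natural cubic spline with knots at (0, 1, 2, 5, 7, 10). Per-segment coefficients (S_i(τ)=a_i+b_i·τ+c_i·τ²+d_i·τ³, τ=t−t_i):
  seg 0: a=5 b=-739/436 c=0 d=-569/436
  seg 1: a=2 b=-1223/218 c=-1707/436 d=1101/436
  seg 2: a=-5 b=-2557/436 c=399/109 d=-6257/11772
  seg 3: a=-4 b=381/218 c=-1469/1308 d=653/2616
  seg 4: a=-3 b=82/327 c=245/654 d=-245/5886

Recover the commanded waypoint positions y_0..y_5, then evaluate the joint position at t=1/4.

y_0=5 y_1=2 y_2=-5 y_3=-4 y_4=-3 y_5=0
S(1/4) = 127127/27904

y_0 = S_0(0) = a_0 = 5
y_1 = S_1(0) = a_1 = 2
y_2 = S_2(0) = a_2 = -5
y_3 = S_3(0) = a_3 = -4
y_4 = S_4(0) = a_4 = -3
y_5 = S_4(3) = 0
t_q=1/4 is in segment 0 (τ=1/4); S_0(τ)=127127/27904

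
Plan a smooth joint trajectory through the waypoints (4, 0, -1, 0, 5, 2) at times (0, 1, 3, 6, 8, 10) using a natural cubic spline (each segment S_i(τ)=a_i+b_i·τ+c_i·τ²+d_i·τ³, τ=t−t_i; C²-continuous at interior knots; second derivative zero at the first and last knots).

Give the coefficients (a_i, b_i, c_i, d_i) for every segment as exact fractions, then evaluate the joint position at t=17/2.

  seg 0: a=4 b=-13297/2868 c=0 d=1825/2868
  seg 1: a=0 b=-3911/1434 c=1825/956 d=-2281/5736
  seg 2: a=-1 b=98/717 c=-114/239 d=389/2151
  seg 3: a=0 b=1547/717 c=275/239 d=-2809/5736
  seg 4: a=5 b=1267/1434 c=-1709/956 d=1709/5736
S(17/2) = 76971/15296

Δ: Δ0=-4, Δ1=-1/2, Δ2=1/3, Δ3=5/2, Δ4=-3/2
row 1: diag=6, rhs=21; c'=1/3, d'=7/2
row 2: denom=10−2·1/3=28/3; d'=(5−2·7/2)/(28/3)=-3/14
row 3: denom=10−3·9/28=253/28; d'=(13−3·-3/14)/(253/28)=382/253
row 4: denom=8−2·56/253=1912/253; d'=(-24−2·382/253)/(1912/253)=-1709/478
back: M4=-1709/478
back: M3=382/253−56/253·-1709/478=550/239
back: M2=-3/14−9/28·550/239=-228/239
back: M1=7/2−1/3·-228/239=1825/478
M: M0=0, M1=1825/478, M2=-228/239, M3=550/239, M4=-1709/478, M5=0
seg 0: a=4, c=M0/2=0, d=(M1−M0)/(6·1)=1825/2868, b=Δ0−h0·(2M0+M1)/6=-13297/2868
seg 1: a=0, c=M1/2=1825/956, d=(M2−M1)/(6·2)=-2281/5736, b=Δ1−h1·(2M1+M2)/6=-3911/1434
seg 2: a=-1, c=M2/2=-114/239, d=(M3−M2)/(6·3)=389/2151, b=Δ2−h2·(2M2+M3)/6=98/717
seg 3: a=0, c=M3/2=275/239, d=(M4−M3)/(6·2)=-2809/5736, b=Δ3−h3·(2M3+M4)/6=1547/717
seg 4: a=5, c=M4/2=-1709/956, d=(M5−M4)/(6·2)=1709/5736, b=Δ4−h4·(2M4+M5)/6=1267/1434
t_q=17/2 → seg 4, τ=1/2; S=5+1267/1434·τ+-1709/956·τ²+1709/5736·τ³=76971/15296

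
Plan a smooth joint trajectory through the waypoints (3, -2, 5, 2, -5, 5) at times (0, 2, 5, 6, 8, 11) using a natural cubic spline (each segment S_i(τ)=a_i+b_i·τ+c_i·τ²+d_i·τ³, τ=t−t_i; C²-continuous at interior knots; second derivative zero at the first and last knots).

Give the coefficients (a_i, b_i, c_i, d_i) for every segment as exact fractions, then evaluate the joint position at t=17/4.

Δ: Δ0=-5/2, Δ1=7/3, Δ2=-3, Δ3=-7/2, Δ4=10/3
row 1: diag=10, rhs=29; c'=3/10, d'=29/10
row 2: denom=8−3·3/10=71/10; d'=(-32−3·29/10)/(71/10)=-407/71
row 3: denom=6−1·10/71=416/71; d'=(-3−1·-407/71)/(416/71)=97/208
row 4: denom=10−2·71/208=969/104; d'=(41−2·97/208)/(969/104)=1389/323
back: M4=1389/323
back: M3=97/208−71/208·1389/323=-647/646
back: M2=-407/71−10/71·-647/646=-1806/323
back: M1=29/10−3/10·-1806/323=2957/646
M: M0=0, M1=2957/646, M2=-1806/323, M3=-647/646, M4=1389/323, M5=0
seg 0: a=3, c=M0/2=0, d=(M1−M0)/(6·2)=2957/7752, b=Δ0−h0·(2M0+M1)/6=-3901/969
seg 1: a=-2, c=M1/2=2957/1292, d=(M2−M1)/(6·3)=-6569/11628, b=Δ1−h1·(2M1+M2)/6=1069/1938
seg 2: a=5, c=M2/2=-903/323, d=(M3−M2)/(6·1)=2965/3876, b=Δ2−h2·(2M2+M3)/6=-221/228
seg 3: a=2, c=M3/2=-647/1292, d=(M4−M3)/(6·2)=3425/7752, b=Δ3−h3·(2M3+M4)/6=-8267/1938
seg 4: a=-5, c=M4/2=1389/646, d=(M5−M4)/(6·3)=-463/1938, b=Δ4−h4·(2M4+M5)/6=-937/969
t_q=17/4 → seg 1, τ=9/4; S=-2+1069/1938·τ+2957/1292·τ²+-6569/11628·τ³=363227/82688

  seg 0: a=3 b=-3901/969 c=0 d=2957/7752
  seg 1: a=-2 b=1069/1938 c=2957/1292 d=-6569/11628
  seg 2: a=5 b=-221/228 c=-903/323 d=2965/3876
  seg 3: a=2 b=-8267/1938 c=-647/1292 d=3425/7752
  seg 4: a=-5 b=-937/969 c=1389/646 d=-463/1938
S(17/4) = 363227/82688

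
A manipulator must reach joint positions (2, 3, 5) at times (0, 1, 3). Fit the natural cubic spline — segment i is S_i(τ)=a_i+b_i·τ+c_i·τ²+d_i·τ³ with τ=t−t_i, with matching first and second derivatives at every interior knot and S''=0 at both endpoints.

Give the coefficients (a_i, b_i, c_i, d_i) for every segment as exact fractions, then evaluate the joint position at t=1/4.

  seg 0: a=2 b=1 c=0 d=0
  seg 1: a=3 b=1 c=0 d=0
S(1/4) = 9/4

Δ: Δ0=1, Δ1=1
row 1: diag=6, rhs=0; c'=1/3, d'=0
back: M1=0
M: M0=0, M1=0, M2=0
seg 0: a=2, c=M0/2=0, d=(M1−M0)/(6·1)=0, b=Δ0−h0·(2M0+M1)/6=1
seg 1: a=3, c=M1/2=0, d=(M2−M1)/(6·2)=0, b=Δ1−h1·(2M1+M2)/6=1
t_q=1/4 → seg 0, τ=1/4; S=2+1·τ+0·τ²+0·τ³=9/4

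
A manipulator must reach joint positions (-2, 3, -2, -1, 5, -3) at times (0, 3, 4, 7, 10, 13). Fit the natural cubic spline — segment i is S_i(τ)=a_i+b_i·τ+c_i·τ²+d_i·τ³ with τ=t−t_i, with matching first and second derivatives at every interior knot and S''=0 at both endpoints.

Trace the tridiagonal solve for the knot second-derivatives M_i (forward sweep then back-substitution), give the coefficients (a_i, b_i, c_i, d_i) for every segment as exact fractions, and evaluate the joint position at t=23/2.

  seg 0: a=-2 b=3781/849 c=0 d=-2366/7641
  seg 1: a=3 b=-3317/849 c=-2366/849 d=1438/849
  seg 2: a=-2 b=-1245/283 c=1948/849 d=-1826/7641
  seg 3: a=-1 b=825/283 c=122/849 d=-127/849
  seg 4: a=5 b=-74/283 c=-1021/849 d=1021/7641
S(23/2) = 5327/2264

Δ: Δ0=5/3, Δ1=-5, Δ2=1/3, Δ3=2, Δ4=-8/3
row 1: diag=8, rhs=-40; c'=1/8, d'=-5
row 2: denom=8−1·1/8=63/8; d'=(32−1·-5)/(63/8)=296/63
row 3: denom=12−3·8/21=76/7; d'=(10−3·296/63)/(76/7)=-43/114
row 4: denom=12−3·21/76=849/76; d'=(-28−3·-43/114)/(849/76)=-2042/849
back: M4=-2042/849
back: M3=-43/114−21/76·-2042/849=244/849
back: M2=296/63−8/21·244/849=3896/849
back: M1=-5−1/8·3896/849=-4732/849
M: M0=0, M1=-4732/849, M2=3896/849, M3=244/849, M4=-2042/849, M5=0
seg 0: a=-2, c=M0/2=0, d=(M1−M0)/(6·3)=-2366/7641, b=Δ0−h0·(2M0+M1)/6=3781/849
seg 1: a=3, c=M1/2=-2366/849, d=(M2−M1)/(6·1)=1438/849, b=Δ1−h1·(2M1+M2)/6=-3317/849
seg 2: a=-2, c=M2/2=1948/849, d=(M3−M2)/(6·3)=-1826/7641, b=Δ2−h2·(2M2+M3)/6=-1245/283
seg 3: a=-1, c=M3/2=122/849, d=(M4−M3)/(6·3)=-127/849, b=Δ3−h3·(2M3+M4)/6=825/283
seg 4: a=5, c=M4/2=-1021/849, d=(M5−M4)/(6·3)=1021/7641, b=Δ4−h4·(2M4+M5)/6=-74/283
t_q=23/2 → seg 4, τ=3/2; S=5+-74/283·τ+-1021/849·τ²+1021/7641·τ³=5327/2264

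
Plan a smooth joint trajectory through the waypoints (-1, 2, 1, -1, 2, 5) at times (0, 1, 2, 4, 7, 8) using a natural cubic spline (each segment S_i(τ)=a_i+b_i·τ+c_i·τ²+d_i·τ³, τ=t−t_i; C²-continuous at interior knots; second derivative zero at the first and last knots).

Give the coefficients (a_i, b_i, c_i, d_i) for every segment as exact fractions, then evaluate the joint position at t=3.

  seg 0: a=-1 b=6071/1505 c=0 d=-1556/1505
  seg 1: a=2 b=1403/1505 c=-4668/1505 d=352/301
  seg 2: a=1 b=-379/215 c=612/1505 d=-19/1505
  seg 3: a=-1 b=-433/1505 c=498/1505 d=148/4515
  seg 4: a=2 b=3887/1505 c=942/1505 d=-314/1505
S(3) = -111/301

Δ: Δ0=3, Δ1=-1, Δ2=-1, Δ3=1, Δ4=3
row 1: diag=4, rhs=-24; c'=1/4, d'=-6
row 2: denom=6−1·1/4=23/4; d'=(0−1·-6)/(23/4)=24/23
row 3: denom=10−2·8/23=214/23; d'=(12−2·24/23)/(214/23)=114/107
row 4: denom=8−3·69/214=1505/214; d'=(12−3·114/107)/(1505/214)=1884/1505
back: M4=1884/1505
back: M3=114/107−69/214·1884/1505=996/1505
back: M2=24/23−8/23·996/1505=1224/1505
back: M1=-6−1/4·1224/1505=-9336/1505
M: M0=0, M1=-9336/1505, M2=1224/1505, M3=996/1505, M4=1884/1505, M5=0
seg 0: a=-1, c=M0/2=0, d=(M1−M0)/(6·1)=-1556/1505, b=Δ0−h0·(2M0+M1)/6=6071/1505
seg 1: a=2, c=M1/2=-4668/1505, d=(M2−M1)/(6·1)=352/301, b=Δ1−h1·(2M1+M2)/6=1403/1505
seg 2: a=1, c=M2/2=612/1505, d=(M3−M2)/(6·2)=-19/1505, b=Δ2−h2·(2M2+M3)/6=-379/215
seg 3: a=-1, c=M3/2=498/1505, d=(M4−M3)/(6·3)=148/4515, b=Δ3−h3·(2M3+M4)/6=-433/1505
seg 4: a=2, c=M4/2=942/1505, d=(M5−M4)/(6·1)=-314/1505, b=Δ4−h4·(2M4+M5)/6=3887/1505
t_q=3 → seg 2, τ=1; S=1+-379/215·τ+612/1505·τ²+-19/1505·τ³=-111/301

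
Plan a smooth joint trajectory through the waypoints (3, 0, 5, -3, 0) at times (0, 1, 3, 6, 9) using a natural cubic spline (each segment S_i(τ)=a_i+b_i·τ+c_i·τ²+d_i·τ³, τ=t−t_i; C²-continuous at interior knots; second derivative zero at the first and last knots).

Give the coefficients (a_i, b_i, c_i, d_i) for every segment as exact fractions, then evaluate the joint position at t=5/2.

  seg 0: a=3 b=-5221/1236 c=0 d=1513/1236
  seg 1: a=0 b=-341/618 c=1513/412 d=-2653/2472
  seg 2: a=5 b=389/309 c=-285/103 d=1352/2781
  seg 3: a=-3 b=-685/309 c=497/309 d=-497/2781
S(5/2) = 25135/6592

Δ: Δ0=-3, Δ1=5/2, Δ2=-8/3, Δ3=1
row 1: diag=6, rhs=33; c'=1/3, d'=11/2
row 2: denom=10−2·1/3=28/3; d'=(-31−2·11/2)/(28/3)=-9/2
row 3: denom=12−3·9/28=309/28; d'=(22−3·-9/2)/(309/28)=994/309
back: M3=994/309
back: M2=-9/2−9/28·994/309=-570/103
back: M1=11/2−1/3·-570/103=1513/206
M: M0=0, M1=1513/206, M2=-570/103, M3=994/309, M4=0
seg 0: a=3, c=M0/2=0, d=(M1−M0)/(6·1)=1513/1236, b=Δ0−h0·(2M0+M1)/6=-5221/1236
seg 1: a=0, c=M1/2=1513/412, d=(M2−M1)/(6·2)=-2653/2472, b=Δ1−h1·(2M1+M2)/6=-341/618
seg 2: a=5, c=M2/2=-285/103, d=(M3−M2)/(6·3)=1352/2781, b=Δ2−h2·(2M2+M3)/6=389/309
seg 3: a=-3, c=M3/2=497/309, d=(M4−M3)/(6·3)=-497/2781, b=Δ3−h3·(2M3+M4)/6=-685/309
t_q=5/2 → seg 1, τ=3/2; S=0+-341/618·τ+1513/412·τ²+-2653/2472·τ³=25135/6592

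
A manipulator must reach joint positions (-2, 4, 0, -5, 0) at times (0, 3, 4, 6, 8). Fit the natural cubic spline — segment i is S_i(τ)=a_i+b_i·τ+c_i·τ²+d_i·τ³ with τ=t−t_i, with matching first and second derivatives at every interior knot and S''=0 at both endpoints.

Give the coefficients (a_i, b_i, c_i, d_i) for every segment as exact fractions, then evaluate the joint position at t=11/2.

  seg 0: a=-2 b=743/172 c=0 d=-133/516
  seg 1: a=4 b=-227/86 c=-399/172 d=165/172
  seg 2: a=0 b=-757/172 c=24/43 d=135/688
  seg 3: a=-5 b=8/43 c=597/344 d=-199/688
S(11/2) = -25779/5504

Δ: Δ0=2, Δ1=-4, Δ2=-5/2, Δ3=5/2
row 1: diag=8, rhs=-36; c'=1/8, d'=-9/2
row 2: denom=6−1·1/8=47/8; d'=(9−1·-9/2)/(47/8)=108/47
row 3: denom=8−2·16/47=344/47; d'=(30−2·108/47)/(344/47)=597/172
back: M3=597/172
back: M2=108/47−16/47·597/172=48/43
back: M1=-9/2−1/8·48/43=-399/86
M: M0=0, M1=-399/86, M2=48/43, M3=597/172, M4=0
seg 0: a=-2, c=M0/2=0, d=(M1−M0)/(6·3)=-133/516, b=Δ0−h0·(2M0+M1)/6=743/172
seg 1: a=4, c=M1/2=-399/172, d=(M2−M1)/(6·1)=165/172, b=Δ1−h1·(2M1+M2)/6=-227/86
seg 2: a=0, c=M2/2=24/43, d=(M3−M2)/(6·2)=135/688, b=Δ2−h2·(2M2+M3)/6=-757/172
seg 3: a=-5, c=M3/2=597/344, d=(M4−M3)/(6·2)=-199/688, b=Δ3−h3·(2M3+M4)/6=8/43
t_q=11/2 → seg 2, τ=3/2; S=0+-757/172·τ+24/43·τ²+135/688·τ³=-25779/5504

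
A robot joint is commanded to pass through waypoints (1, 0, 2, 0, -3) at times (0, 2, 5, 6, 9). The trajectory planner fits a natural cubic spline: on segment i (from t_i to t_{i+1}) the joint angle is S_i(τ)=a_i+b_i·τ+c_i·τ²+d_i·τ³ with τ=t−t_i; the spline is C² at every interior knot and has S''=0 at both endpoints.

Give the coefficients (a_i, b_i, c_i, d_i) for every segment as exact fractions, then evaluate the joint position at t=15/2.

Δ: Δ0=-1/2, Δ1=2/3, Δ2=-2, Δ3=-1
row 1: diag=10, rhs=7; c'=3/10, d'=7/10
row 2: denom=8−3·3/10=71/10; d'=(-16−3·7/10)/(71/10)=-181/71
row 3: denom=8−1·10/71=558/71; d'=(6−1·-181/71)/(558/71)=607/558
back: M3=607/558
back: M2=-181/71−10/71·607/558=-754/279
back: M1=7/10−3/10·-754/279=281/186
M: M0=0, M1=281/186, M2=-754/279, M3=607/558, M4=0
seg 0: a=1, c=M0/2=0, d=(M1−M0)/(6·2)=281/2232, b=Δ0−h0·(2M0+M1)/6=-280/279
seg 1: a=0, c=M1/2=281/372, d=(M2−M1)/(6·3)=-2351/10044, b=Δ1−h1·(2M1+M2)/6=283/558
seg 2: a=2, c=M2/2=-377/279, d=(M3−M2)/(6·1)=235/372, b=Δ2−h2·(2M2+M3)/6=-1429/1116
seg 3: a=0, c=M3/2=607/1116, d=(M4−M3)/(6·3)=-607/10044, b=Δ3−h3·(2M3+M4)/6=-1165/558
t_q=15/2 → seg 3, τ=3/2; S=0+-1165/558·τ+607/1116·τ²+-607/10044·τ³=-2095/992

  seg 0: a=1 b=-280/279 c=0 d=281/2232
  seg 1: a=0 b=283/558 c=281/372 d=-2351/10044
  seg 2: a=2 b=-1429/1116 c=-377/279 d=235/372
  seg 3: a=0 b=-1165/558 c=607/1116 d=-607/10044
S(15/2) = -2095/992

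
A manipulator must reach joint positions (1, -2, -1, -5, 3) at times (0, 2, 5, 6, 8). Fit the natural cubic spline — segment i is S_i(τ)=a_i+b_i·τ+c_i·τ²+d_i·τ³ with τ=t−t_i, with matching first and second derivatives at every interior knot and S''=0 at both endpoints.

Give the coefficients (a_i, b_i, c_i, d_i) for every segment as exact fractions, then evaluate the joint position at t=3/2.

Δ: Δ0=-3/2, Δ1=1/3, Δ2=-4, Δ3=4
row 1: diag=10, rhs=11; c'=3/10, d'=11/10
row 2: denom=8−3·3/10=71/10; d'=(-26−3·11/10)/(71/10)=-293/71
row 3: denom=6−1·10/71=416/71; d'=(48−1·-293/71)/(416/71)=3701/416
back: M3=3701/416
back: M2=-293/71−10/71·3701/416=-1119/208
back: M1=11/10−3/10·-1119/208=1129/416
M: M0=0, M1=1129/416, M2=-1119/208, M3=3701/416, M4=0
seg 0: a=1, c=M0/2=0, d=(M1−M0)/(6·2)=1129/4992, b=Δ0−h0·(2M0+M1)/6=-3001/1248
seg 1: a=-2, c=M1/2=1129/832, d=(M2−M1)/(6·3)=-259/576, b=Δ1−h1·(2M1+M2)/6=193/624
seg 2: a=-1, c=M2/2=-1119/416, d=(M3−M2)/(6·1)=5939/2496, b=Δ2−h2·(2M2+M3)/6=-9209/2496
seg 3: a=-5, c=M3/2=3701/832, d=(M4−M3)/(6·2)=-3701/4992, b=Δ3−h3·(2M3+M4)/6=-1205/624
t_q=3/2 → seg 0, τ=3/2; S=1+-3001/1248·τ+0·τ²+1129/4992·τ³=-24543/13312

  seg 0: a=1 b=-3001/1248 c=0 d=1129/4992
  seg 1: a=-2 b=193/624 c=1129/832 d=-259/576
  seg 2: a=-1 b=-9209/2496 c=-1119/416 d=5939/2496
  seg 3: a=-5 b=-1205/624 c=3701/832 d=-3701/4992
S(3/2) = -24543/13312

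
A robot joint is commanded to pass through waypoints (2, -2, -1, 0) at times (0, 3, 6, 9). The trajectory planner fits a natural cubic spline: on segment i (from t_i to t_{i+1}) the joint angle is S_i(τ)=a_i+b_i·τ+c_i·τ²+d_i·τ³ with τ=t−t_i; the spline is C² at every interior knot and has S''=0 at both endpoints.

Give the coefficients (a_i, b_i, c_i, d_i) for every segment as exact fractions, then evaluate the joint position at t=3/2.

Δ: Δ0=-4/3, Δ1=1/3, Δ2=1/3
row 1: diag=12, rhs=10; c'=1/4, d'=5/6
row 2: denom=12−3·1/4=45/4; d'=(0−3·5/6)/(45/4)=-2/9
back: M2=-2/9
back: M1=5/6−1/4·-2/9=8/9
M: M0=0, M1=8/9, M2=-2/9, M3=0
seg 0: a=2, c=M0/2=0, d=(M1−M0)/(6·3)=4/81, b=Δ0−h0·(2M0+M1)/6=-16/9
seg 1: a=-2, c=M1/2=4/9, d=(M2−M1)/(6·3)=-5/81, b=Δ1−h1·(2M1+M2)/6=-4/9
seg 2: a=-1, c=M2/2=-1/9, d=(M3−M2)/(6·3)=1/81, b=Δ2−h2·(2M2+M3)/6=5/9
t_q=3/2 → seg 0, τ=3/2; S=2+-16/9·τ+0·τ²+4/81·τ³=-1/2

  seg 0: a=2 b=-16/9 c=0 d=4/81
  seg 1: a=-2 b=-4/9 c=4/9 d=-5/81
  seg 2: a=-1 b=5/9 c=-1/9 d=1/81
S(3/2) = -1/2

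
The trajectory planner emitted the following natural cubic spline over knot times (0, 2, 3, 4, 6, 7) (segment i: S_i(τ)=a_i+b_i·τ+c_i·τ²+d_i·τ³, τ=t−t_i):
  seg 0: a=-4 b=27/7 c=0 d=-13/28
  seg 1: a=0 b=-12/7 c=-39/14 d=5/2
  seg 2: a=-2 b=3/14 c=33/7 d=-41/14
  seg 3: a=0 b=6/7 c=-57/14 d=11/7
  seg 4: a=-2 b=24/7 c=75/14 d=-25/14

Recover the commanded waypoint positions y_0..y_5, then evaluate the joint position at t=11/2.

y_0=-4 y_1=0 y_2=-2 y_3=0 y_4=-2 y_5=5
S(11/2) = -18/7

y_0 = S_0(0) = a_0 = -4
y_1 = S_1(0) = a_1 = 0
y_2 = S_2(0) = a_2 = -2
y_3 = S_3(0) = a_3 = 0
y_4 = S_4(0) = a_4 = -2
y_5 = S_4(1) = 5
t_q=11/2 is in segment 3 (τ=3/2); S_3(τ)=-18/7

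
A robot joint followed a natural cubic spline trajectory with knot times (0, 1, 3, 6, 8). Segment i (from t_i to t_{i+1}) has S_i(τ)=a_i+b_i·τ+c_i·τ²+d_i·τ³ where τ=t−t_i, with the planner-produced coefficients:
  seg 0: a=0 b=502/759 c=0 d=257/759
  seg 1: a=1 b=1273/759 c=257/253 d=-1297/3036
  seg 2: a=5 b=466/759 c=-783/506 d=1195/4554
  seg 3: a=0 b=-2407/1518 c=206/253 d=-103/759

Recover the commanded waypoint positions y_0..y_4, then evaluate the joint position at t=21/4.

y_0=0 y_1=1 y_2=5 y_3=0 y_4=-1
S(21/4) = 49759/32384

y_0 = S_0(0) = a_0 = 0
y_1 = S_1(0) = a_1 = 1
y_2 = S_2(0) = a_2 = 5
y_3 = S_3(0) = a_3 = 0
y_4 = S_3(2) = -1
t_q=21/4 is in segment 2 (τ=9/4); S_2(τ)=49759/32384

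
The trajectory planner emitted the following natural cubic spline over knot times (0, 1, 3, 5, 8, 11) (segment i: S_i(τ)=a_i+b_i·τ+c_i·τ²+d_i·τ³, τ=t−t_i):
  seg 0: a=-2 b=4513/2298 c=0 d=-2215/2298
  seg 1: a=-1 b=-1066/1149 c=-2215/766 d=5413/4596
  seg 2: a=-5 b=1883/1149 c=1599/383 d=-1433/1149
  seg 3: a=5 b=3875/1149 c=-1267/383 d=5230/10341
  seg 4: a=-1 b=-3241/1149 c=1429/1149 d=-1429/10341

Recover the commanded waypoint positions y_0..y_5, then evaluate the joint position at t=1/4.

y_0 = S_0(0) = a_0 = -2
y_1 = S_1(0) = a_1 = -1
y_2 = S_2(0) = a_2 = -5
y_3 = S_3(0) = a_3 = 5
y_4 = S_4(0) = a_4 = -1
y_5 = S_4(3) = -2
t_q=1/4 is in segment 0 (τ=1/4); S_0(τ)=-74717/49024

y_0=-2 y_1=-1 y_2=-5 y_3=5 y_4=-1 y_5=-2
S(1/4) = -74717/49024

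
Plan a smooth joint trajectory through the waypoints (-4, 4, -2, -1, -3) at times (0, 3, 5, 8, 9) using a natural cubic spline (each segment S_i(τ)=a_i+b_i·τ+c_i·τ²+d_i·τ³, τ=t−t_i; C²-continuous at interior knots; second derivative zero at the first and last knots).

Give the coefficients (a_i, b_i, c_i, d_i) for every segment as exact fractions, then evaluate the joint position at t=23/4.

Δ: Δ0=8/3, Δ1=-3, Δ2=1/3, Δ3=-2
row 1: diag=10, rhs=-34; c'=1/5, d'=-17/5
row 2: denom=10−2·1/5=48/5; d'=(20−2·-17/5)/(48/5)=67/24
row 3: denom=8−3·5/16=113/16; d'=(-14−3·67/24)/(113/16)=-358/113
back: M3=-358/113
back: M2=67/24−5/16·-358/113=1282/339
back: M1=-17/5−1/5·1282/339=-1409/339
M: M0=0, M1=-1409/339, M2=1282/339, M3=-358/113, M4=0
seg 0: a=-4, c=M0/2=0, d=(M1−M0)/(6·3)=-1409/6102, b=Δ0−h0·(2M0+M1)/6=3217/678
seg 1: a=4, c=M1/2=-1409/678, d=(M2−M1)/(6·2)=299/452, b=Δ1−h1·(2M1+M2)/6=-505/339
seg 2: a=-2, c=M2/2=641/339, d=(M3−M2)/(6·3)=-1178/3051, b=Δ2−h2·(2M2+M3)/6=-632/339
seg 3: a=-1, c=M3/2=-179/113, d=(M4−M3)/(6·1)=179/339, b=Δ3−h3·(2M3+M4)/6=-320/339
t_q=23/4 → seg 2, τ=3/4; S=-2+-632/339·τ+641/339·τ²+-1178/3051·τ³=-9031/3616

  seg 0: a=-4 b=3217/678 c=0 d=-1409/6102
  seg 1: a=4 b=-505/339 c=-1409/678 d=299/452
  seg 2: a=-2 b=-632/339 c=641/339 d=-1178/3051
  seg 3: a=-1 b=-320/339 c=-179/113 d=179/339
S(23/4) = -9031/3616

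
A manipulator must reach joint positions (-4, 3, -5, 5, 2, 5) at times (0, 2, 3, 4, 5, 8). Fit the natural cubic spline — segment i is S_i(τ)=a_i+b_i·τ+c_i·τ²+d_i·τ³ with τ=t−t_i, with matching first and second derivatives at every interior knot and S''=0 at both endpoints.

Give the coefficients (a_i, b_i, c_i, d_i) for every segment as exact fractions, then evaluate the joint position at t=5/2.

  seg 0: a=-4 b=2531/266 c=0 d=-200/133
  seg 1: a=3 b=-2269/266 c=-1200/133 d=363/38
  seg 2: a=-5 b=277/133 c=5223/266 d=-3117/266
  seg 3: a=5 b=1649/266 c=-2064/133 d=1681/266
  seg 4: a=2 b=-782/133 c=915/266 d=-305/798
S(5/2) = -4951/2128

Δ: Δ0=7/2, Δ1=-8, Δ2=10, Δ3=-3, Δ4=1
row 1: diag=6, rhs=-69; c'=1/6, d'=-23/2
row 2: denom=4−1·1/6=23/6; d'=(108−1·-23/2)/(23/6)=717/23
row 3: denom=4−1·6/23=86/23; d'=(-78−1·717/23)/(86/23)=-2511/86
row 4: denom=8−1·23/86=665/86; d'=(24−1·-2511/86)/(665/86)=915/133
back: M4=915/133
back: M3=-2511/86−23/86·915/133=-4128/133
back: M2=717/23−6/23·-4128/133=5223/133
back: M1=-23/2−1/6·5223/133=-2400/133
M: M0=0, M1=-2400/133, M2=5223/133, M3=-4128/133, M4=915/133, M5=0
seg 0: a=-4, c=M0/2=0, d=(M1−M0)/(6·2)=-200/133, b=Δ0−h0·(2M0+M1)/6=2531/266
seg 1: a=3, c=M1/2=-1200/133, d=(M2−M1)/(6·1)=363/38, b=Δ1−h1·(2M1+M2)/6=-2269/266
seg 2: a=-5, c=M2/2=5223/266, d=(M3−M2)/(6·1)=-3117/266, b=Δ2−h2·(2M2+M3)/6=277/133
seg 3: a=5, c=M3/2=-2064/133, d=(M4−M3)/(6·1)=1681/266, b=Δ3−h3·(2M3+M4)/6=1649/266
seg 4: a=2, c=M4/2=915/266, d=(M5−M4)/(6·3)=-305/798, b=Δ4−h4·(2M4+M5)/6=-782/133
t_q=5/2 → seg 1, τ=1/2; S=3+-2269/266·τ+-1200/133·τ²+363/38·τ³=-4951/2128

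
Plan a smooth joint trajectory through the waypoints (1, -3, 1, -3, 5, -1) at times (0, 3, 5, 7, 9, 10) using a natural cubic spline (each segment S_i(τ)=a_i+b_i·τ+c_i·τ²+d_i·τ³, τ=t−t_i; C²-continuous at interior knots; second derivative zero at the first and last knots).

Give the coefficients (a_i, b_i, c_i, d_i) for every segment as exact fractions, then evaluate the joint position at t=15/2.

  seg 0: a=1 b=-1715/582 c=0 d=313/1746
  seg 1: a=-3 b=551/291 c=313/194 d=-227/291
  seg 2: a=1 b=-295/291 c=-595/194 d=749/582
  seg 3: a=-3 b=629/291 c=903/194 d=-1087/582
  seg 4: a=5 b=-475/291 c=-1271/194 d=1271/582
S(15/2) = -1535/1552

Δ: Δ0=-4/3, Δ1=2, Δ2=-2, Δ3=4, Δ4=-6
row 1: diag=10, rhs=20; c'=1/5, d'=2
row 2: denom=8−2·1/5=38/5; d'=(-24−2·2)/(38/5)=-70/19
row 3: denom=8−2·5/19=142/19; d'=(36−2·-70/19)/(142/19)=412/71
row 4: denom=6−2·19/71=388/71; d'=(-60−2·412/71)/(388/71)=-1271/97
back: M4=-1271/97
back: M3=412/71−19/71·-1271/97=903/97
back: M2=-70/19−5/19·903/97=-595/97
back: M1=2−1/5·-595/97=313/97
M: M0=0, M1=313/97, M2=-595/97, M3=903/97, M4=-1271/97, M5=0
seg 0: a=1, c=M0/2=0, d=(M1−M0)/(6·3)=313/1746, b=Δ0−h0·(2M0+M1)/6=-1715/582
seg 1: a=-3, c=M1/2=313/194, d=(M2−M1)/(6·2)=-227/291, b=Δ1−h1·(2M1+M2)/6=551/291
seg 2: a=1, c=M2/2=-595/194, d=(M3−M2)/(6·2)=749/582, b=Δ2−h2·(2M2+M3)/6=-295/291
seg 3: a=-3, c=M3/2=903/194, d=(M4−M3)/(6·2)=-1087/582, b=Δ3−h3·(2M3+M4)/6=629/291
seg 4: a=5, c=M4/2=-1271/194, d=(M5−M4)/(6·1)=1271/582, b=Δ4−h4·(2M4+M5)/6=-475/291
t_q=15/2 → seg 3, τ=1/2; S=-3+629/291·τ+903/194·τ²+-1087/582·τ³=-1535/1552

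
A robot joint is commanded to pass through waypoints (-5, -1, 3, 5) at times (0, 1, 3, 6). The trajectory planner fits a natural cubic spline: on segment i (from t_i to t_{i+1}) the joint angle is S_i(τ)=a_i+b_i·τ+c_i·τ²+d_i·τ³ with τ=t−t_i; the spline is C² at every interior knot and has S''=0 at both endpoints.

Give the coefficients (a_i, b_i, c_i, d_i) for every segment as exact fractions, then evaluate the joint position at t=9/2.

  seg 0: a=-5 b=181/42 c=0 d=-13/42
  seg 1: a=-1 b=71/21 c=-13/14 d=5/42
  seg 2: a=3 b=23/21 c=-3/14 d=1/42
S(9/2) = 475/112

Δ: Δ0=4, Δ1=2, Δ2=2/3
row 1: diag=6, rhs=-12; c'=1/3, d'=-2
row 2: denom=10−2·1/3=28/3; d'=(-8−2·-2)/(28/3)=-3/7
back: M2=-3/7
back: M1=-2−1/3·-3/7=-13/7
M: M0=0, M1=-13/7, M2=-3/7, M3=0
seg 0: a=-5, c=M0/2=0, d=(M1−M0)/(6·1)=-13/42, b=Δ0−h0·(2M0+M1)/6=181/42
seg 1: a=-1, c=M1/2=-13/14, d=(M2−M1)/(6·2)=5/42, b=Δ1−h1·(2M1+M2)/6=71/21
seg 2: a=3, c=M2/2=-3/14, d=(M3−M2)/(6·3)=1/42, b=Δ2−h2·(2M2+M3)/6=23/21
t_q=9/2 → seg 2, τ=3/2; S=3+23/21·τ+-3/14·τ²+1/42·τ³=475/112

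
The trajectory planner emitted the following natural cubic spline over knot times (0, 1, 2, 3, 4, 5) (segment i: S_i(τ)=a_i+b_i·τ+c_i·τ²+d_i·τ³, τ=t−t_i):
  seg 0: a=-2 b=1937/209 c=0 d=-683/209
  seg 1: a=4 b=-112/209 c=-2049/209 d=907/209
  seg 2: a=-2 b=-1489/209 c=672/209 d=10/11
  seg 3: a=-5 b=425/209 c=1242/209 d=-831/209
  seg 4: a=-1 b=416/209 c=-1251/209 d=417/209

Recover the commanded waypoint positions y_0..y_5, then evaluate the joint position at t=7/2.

y_0=-2 y_1=4 y_2=-2 y_3=-5 y_4=-1 y_5=-3
S(7/2) = -5007/1672

y_0 = S_0(0) = a_0 = -2
y_1 = S_1(0) = a_1 = 4
y_2 = S_2(0) = a_2 = -2
y_3 = S_3(0) = a_3 = -5
y_4 = S_4(0) = a_4 = -1
y_5 = S_4(1) = -3
t_q=7/2 is in segment 3 (τ=1/2); S_3(τ)=-5007/1672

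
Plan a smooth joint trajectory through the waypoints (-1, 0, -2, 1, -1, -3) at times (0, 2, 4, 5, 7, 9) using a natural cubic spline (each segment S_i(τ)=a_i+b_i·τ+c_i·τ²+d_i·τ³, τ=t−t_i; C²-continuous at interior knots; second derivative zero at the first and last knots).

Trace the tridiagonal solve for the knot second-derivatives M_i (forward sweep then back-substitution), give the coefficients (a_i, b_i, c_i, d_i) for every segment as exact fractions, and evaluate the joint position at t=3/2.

  seg 0: a=-1 b=317/234 c=0 d=-25/117
  seg 1: a=0 b=-283/234 c=-50/39 d=649/936
  seg 2: a=-2 b=232/117 c=449/156 d=-67/36
  seg 3: a=1 b=1009/468 c=-211/78 d=1055/1872
  seg 4: a=-1 b=-445/234 c=211/312 d=-211/1872
S(3/2) = 97/312

Δ: Δ0=1/2, Δ1=-1, Δ2=3, Δ3=-1, Δ4=-1
row 1: diag=8, rhs=-9; c'=1/4, d'=-9/8
row 2: denom=6−2·1/4=11/2; d'=(24−2·-9/8)/(11/2)=105/22
row 3: denom=6−1·2/11=64/11; d'=(-24−1·105/22)/(64/11)=-633/128
row 4: denom=8−2·11/32=117/16; d'=(0−2·-633/128)/(117/16)=211/156
back: M4=211/156
back: M3=-633/128−11/32·211/156=-211/39
back: M2=105/22−2/11·-211/39=449/78
back: M1=-9/8−1/4·449/78=-100/39
M: M0=0, M1=-100/39, M2=449/78, M3=-211/39, M4=211/156, M5=0
seg 0: a=-1, c=M0/2=0, d=(M1−M0)/(6·2)=-25/117, b=Δ0−h0·(2M0+M1)/6=317/234
seg 1: a=0, c=M1/2=-50/39, d=(M2−M1)/(6·2)=649/936, b=Δ1−h1·(2M1+M2)/6=-283/234
seg 2: a=-2, c=M2/2=449/156, d=(M3−M2)/(6·1)=-67/36, b=Δ2−h2·(2M2+M3)/6=232/117
seg 3: a=1, c=M3/2=-211/78, d=(M4−M3)/(6·2)=1055/1872, b=Δ3−h3·(2M3+M4)/6=1009/468
seg 4: a=-1, c=M4/2=211/312, d=(M5−M4)/(6·2)=-211/1872, b=Δ4−h4·(2M4+M5)/6=-445/234
t_q=3/2 → seg 0, τ=3/2; S=-1+317/234·τ+0·τ²+-25/117·τ³=97/312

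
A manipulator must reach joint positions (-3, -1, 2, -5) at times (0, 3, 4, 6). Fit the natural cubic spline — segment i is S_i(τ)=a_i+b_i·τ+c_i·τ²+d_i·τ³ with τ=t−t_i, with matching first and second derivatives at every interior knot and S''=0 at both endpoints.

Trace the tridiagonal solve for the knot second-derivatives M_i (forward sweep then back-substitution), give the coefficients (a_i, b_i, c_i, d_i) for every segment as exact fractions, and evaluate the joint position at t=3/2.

  seg 0: a=-3 b=-181/282 c=0 d=41/282
  seg 1: a=-1 b=463/141 c=123/94 d=-449/282
  seg 2: a=2 b=317/282 c=-163/47 d=163/282
S(3/2) = -2611/752

Δ: Δ0=2/3, Δ1=3, Δ2=-7/2
row 1: diag=8, rhs=14; c'=1/8, d'=7/4
row 2: denom=6−1·1/8=47/8; d'=(-39−1·7/4)/(47/8)=-326/47
back: M2=-326/47
back: M1=7/4−1/8·-326/47=123/47
M: M0=0, M1=123/47, M2=-326/47, M3=0
seg 0: a=-3, c=M0/2=0, d=(M1−M0)/(6·3)=41/282, b=Δ0−h0·(2M0+M1)/6=-181/282
seg 1: a=-1, c=M1/2=123/94, d=(M2−M1)/(6·1)=-449/282, b=Δ1−h1·(2M1+M2)/6=463/141
seg 2: a=2, c=M2/2=-163/47, d=(M3−M2)/(6·2)=163/282, b=Δ2−h2·(2M2+M3)/6=317/282
t_q=3/2 → seg 0, τ=3/2; S=-3+-181/282·τ+0·τ²+41/282·τ³=-2611/752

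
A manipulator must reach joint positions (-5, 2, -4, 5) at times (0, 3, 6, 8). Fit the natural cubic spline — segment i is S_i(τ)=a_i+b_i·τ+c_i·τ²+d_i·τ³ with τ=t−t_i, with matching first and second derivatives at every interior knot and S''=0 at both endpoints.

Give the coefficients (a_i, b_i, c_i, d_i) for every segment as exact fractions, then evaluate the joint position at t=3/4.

Δ: Δ0=7/3, Δ1=-2, Δ2=9/2
row 1: diag=12, rhs=-26; c'=1/4, d'=-13/6
row 2: denom=10−3·1/4=37/4; d'=(39−3·-13/6)/(37/4)=182/37
back: M2=182/37
back: M1=-13/6−1/4·182/37=-377/111
M: M0=0, M1=-377/111, M2=182/37, M3=0
seg 0: a=-5, c=M0/2=0, d=(M1−M0)/(6·3)=-377/1998, b=Δ0−h0·(2M0+M1)/6=895/222
seg 1: a=2, c=M1/2=-377/222, d=(M2−M1)/(6·3)=923/1998, b=Δ1−h1·(2M1+M2)/6=-118/111
seg 2: a=-4, c=M2/2=91/37, d=(M3−M2)/(6·2)=-91/222, b=Δ2−h2·(2M2+M3)/6=271/222
t_q=3/4 → seg 0, τ=3/4; S=-5+895/222·τ+0·τ²+-377/1998·τ³=-9737/4736

  seg 0: a=-5 b=895/222 c=0 d=-377/1998
  seg 1: a=2 b=-118/111 c=-377/222 d=923/1998
  seg 2: a=-4 b=271/222 c=91/37 d=-91/222
S(3/4) = -9737/4736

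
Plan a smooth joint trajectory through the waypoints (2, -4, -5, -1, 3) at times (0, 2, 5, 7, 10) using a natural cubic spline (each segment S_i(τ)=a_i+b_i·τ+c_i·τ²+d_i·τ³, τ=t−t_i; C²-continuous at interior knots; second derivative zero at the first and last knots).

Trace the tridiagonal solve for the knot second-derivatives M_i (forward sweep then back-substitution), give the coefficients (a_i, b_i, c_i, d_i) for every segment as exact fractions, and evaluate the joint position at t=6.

  seg 0: a=2 b=-1487/435 c=0 d=91/870
  seg 1: a=-4 b=-941/435 c=91/145 d=-23/3915
  seg 2: a=-5 b=628/435 c=50/87 d=-43/290
  seg 3: a=-1 b=854/435 c=-137/435 d=137/3915
S(6) = -2723/870

Δ: Δ0=-3, Δ1=-1/3, Δ2=2, Δ3=4/3
row 1: diag=10, rhs=16; c'=3/10, d'=8/5
row 2: denom=10−3·3/10=91/10; d'=(14−3·8/5)/(91/10)=92/91
row 3: denom=10−2·20/91=870/91; d'=(-4−2·92/91)/(870/91)=-274/435
back: M3=-274/435
back: M2=92/91−20/91·-274/435=100/87
back: M1=8/5−3/10·100/87=182/145
M: M0=0, M1=182/145, M2=100/87, M3=-274/435, M4=0
seg 0: a=2, c=M0/2=0, d=(M1−M0)/(6·2)=91/870, b=Δ0−h0·(2M0+M1)/6=-1487/435
seg 1: a=-4, c=M1/2=91/145, d=(M2−M1)/(6·3)=-23/3915, b=Δ1−h1·(2M1+M2)/6=-941/435
seg 2: a=-5, c=M2/2=50/87, d=(M3−M2)/(6·2)=-43/290, b=Δ2−h2·(2M2+M3)/6=628/435
seg 3: a=-1, c=M3/2=-137/435, d=(M4−M3)/(6·3)=137/3915, b=Δ3−h3·(2M3+M4)/6=854/435
t_q=6 → seg 2, τ=1; S=-5+628/435·τ+50/87·τ²+-43/290·τ³=-2723/870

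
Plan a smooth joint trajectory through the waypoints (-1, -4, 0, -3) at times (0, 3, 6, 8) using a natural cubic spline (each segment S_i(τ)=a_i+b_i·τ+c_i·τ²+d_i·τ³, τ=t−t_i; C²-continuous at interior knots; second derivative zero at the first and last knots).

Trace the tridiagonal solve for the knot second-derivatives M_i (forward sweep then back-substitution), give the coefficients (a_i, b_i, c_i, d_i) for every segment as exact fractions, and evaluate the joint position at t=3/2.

  seg 0: a=-1 b=-413/222 c=0 d=191/1998
  seg 1: a=-4 b=80/111 c=191/222 d=-437/1998
  seg 2: a=0 b=-5/222 c=-41/37 d=41/222
S(3/2) = -2053/592

Δ: Δ0=-1, Δ1=4/3, Δ2=-3/2
row 1: diag=12, rhs=14; c'=1/4, d'=7/6
row 2: denom=10−3·1/4=37/4; d'=(-17−3·7/6)/(37/4)=-82/37
back: M2=-82/37
back: M1=7/6−1/4·-82/37=191/111
M: M0=0, M1=191/111, M2=-82/37, M3=0
seg 0: a=-1, c=M0/2=0, d=(M1−M0)/(6·3)=191/1998, b=Δ0−h0·(2M0+M1)/6=-413/222
seg 1: a=-4, c=M1/2=191/222, d=(M2−M1)/(6·3)=-437/1998, b=Δ1−h1·(2M1+M2)/6=80/111
seg 2: a=0, c=M2/2=-41/37, d=(M3−M2)/(6·2)=41/222, b=Δ2−h2·(2M2+M3)/6=-5/222
t_q=3/2 → seg 0, τ=3/2; S=-1+-413/222·τ+0·τ²+191/1998·τ³=-2053/592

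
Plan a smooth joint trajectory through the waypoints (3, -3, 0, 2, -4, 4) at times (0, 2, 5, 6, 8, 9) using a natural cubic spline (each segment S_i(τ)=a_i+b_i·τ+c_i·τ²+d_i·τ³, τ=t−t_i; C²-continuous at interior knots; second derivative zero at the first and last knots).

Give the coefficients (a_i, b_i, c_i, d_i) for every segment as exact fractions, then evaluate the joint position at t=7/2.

Δ: Δ0=-3, Δ1=1, Δ2=2, Δ3=-3, Δ4=8
row 1: diag=10, rhs=24; c'=3/10, d'=12/5
row 2: denom=8−3·3/10=71/10; d'=(6−3·12/5)/(71/10)=-12/71
row 3: denom=6−1·10/71=416/71; d'=(-30−1·-12/71)/(416/71)=-1059/208
row 4: denom=6−2·71/208=553/104; d'=(66−2·-1059/208)/(553/104)=7923/553
back: M4=7923/553
back: M3=-1059/208−71/208·7923/553=-5520/553
back: M2=-12/71−10/71·-5520/553=684/553
back: M1=12/5−3/10·684/553=1122/553
M: M0=0, M1=1122/553, M2=684/553, M3=-5520/553, M4=7923/553, M5=0
seg 0: a=3, c=M0/2=0, d=(M1−M0)/(6·2)=187/1106, b=Δ0−h0·(2M0+M1)/6=-2033/553
seg 1: a=-3, c=M1/2=561/553, d=(M2−M1)/(6·3)=-73/1659, b=Δ1−h1·(2M1+M2)/6=-911/553
seg 2: a=0, c=M2/2=342/553, d=(M3−M2)/(6·1)=-1034/553, b=Δ2−h2·(2M2+M3)/6=1798/553
seg 3: a=2, c=M3/2=-2760/553, d=(M4−M3)/(6·2)=4481/2212, b=Δ3−h3·(2M3+M4)/6=-620/553
seg 4: a=-4, c=M4/2=7923/1106, d=(M5−M4)/(6·1)=-2641/1106, b=Δ4−h4·(2M4+M5)/6=1783/553
t_q=7/2 → seg 1, τ=3/2; S=-3+-911/553·τ+561/553·τ²+-73/1659·τ³=-2109/632

  seg 0: a=3 b=-2033/553 c=0 d=187/1106
  seg 1: a=-3 b=-911/553 c=561/553 d=-73/1659
  seg 2: a=0 b=1798/553 c=342/553 d=-1034/553
  seg 3: a=2 b=-620/553 c=-2760/553 d=4481/2212
  seg 4: a=-4 b=1783/553 c=7923/1106 d=-2641/1106
S(7/2) = -2109/632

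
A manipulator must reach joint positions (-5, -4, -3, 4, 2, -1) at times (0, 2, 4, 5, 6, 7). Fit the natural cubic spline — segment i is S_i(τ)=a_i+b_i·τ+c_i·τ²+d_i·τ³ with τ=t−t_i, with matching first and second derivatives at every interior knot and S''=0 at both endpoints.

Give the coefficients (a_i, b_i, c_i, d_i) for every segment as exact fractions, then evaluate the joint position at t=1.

  seg 0: a=-5 b=211/157 c=0 d=-265/1256
  seg 1: a=-4 b=-373/314 c=-795/628 d=1325/1256
  seg 2: a=-3 b=1006/157 c=795/157 d=-702/157
  seg 3: a=4 b=490/157 c=-1311/157 d=507/157
  seg 4: a=2 b=-611/157 c=210/157 d=-70/157
S(1) = -4857/1256

Δ: Δ0=1/2, Δ1=1/2, Δ2=7, Δ3=-2, Δ4=-3
row 1: diag=8, rhs=0; c'=1/4, d'=0
row 2: denom=6−2·1/4=11/2; d'=(39−2·0)/(11/2)=78/11
row 3: denom=4−1·2/11=42/11; d'=(-54−1·78/11)/(42/11)=-16
row 4: denom=4−1·11/42=157/42; d'=(-6−1·-16)/(157/42)=420/157
back: M4=420/157
back: M3=-16−11/42·420/157=-2622/157
back: M2=78/11−2/11·-2622/157=1590/157
back: M1=0−1/4·1590/157=-795/314
M: M0=0, M1=-795/314, M2=1590/157, M3=-2622/157, M4=420/157, M5=0
seg 0: a=-5, c=M0/2=0, d=(M1−M0)/(6·2)=-265/1256, b=Δ0−h0·(2M0+M1)/6=211/157
seg 1: a=-4, c=M1/2=-795/628, d=(M2−M1)/(6·2)=1325/1256, b=Δ1−h1·(2M1+M2)/6=-373/314
seg 2: a=-3, c=M2/2=795/157, d=(M3−M2)/(6·1)=-702/157, b=Δ2−h2·(2M2+M3)/6=1006/157
seg 3: a=4, c=M3/2=-1311/157, d=(M4−M3)/(6·1)=507/157, b=Δ3−h3·(2M3+M4)/6=490/157
seg 4: a=2, c=M4/2=210/157, d=(M5−M4)/(6·1)=-70/157, b=Δ4−h4·(2M4+M5)/6=-611/157
t_q=1 → seg 0, τ=1; S=-5+211/157·τ+0·τ²+-265/1256·τ³=-4857/1256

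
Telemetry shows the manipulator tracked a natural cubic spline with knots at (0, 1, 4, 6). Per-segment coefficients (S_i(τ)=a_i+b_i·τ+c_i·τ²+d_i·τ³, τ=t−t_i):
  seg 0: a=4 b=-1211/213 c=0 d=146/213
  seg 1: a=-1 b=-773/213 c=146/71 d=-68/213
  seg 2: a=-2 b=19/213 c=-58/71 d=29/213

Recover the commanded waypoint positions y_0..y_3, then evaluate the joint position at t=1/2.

y_0 = S_0(0) = a_0 = 4
y_1 = S_1(0) = a_1 = -1
y_2 = S_2(0) = a_2 = -2
y_3 = S_2(2) = -4
t_q=1/2 is in segment 0 (τ=1/2); S_0(τ)=353/284

y_0=4 y_1=-1 y_2=-2 y_3=-4
S(1/2) = 353/284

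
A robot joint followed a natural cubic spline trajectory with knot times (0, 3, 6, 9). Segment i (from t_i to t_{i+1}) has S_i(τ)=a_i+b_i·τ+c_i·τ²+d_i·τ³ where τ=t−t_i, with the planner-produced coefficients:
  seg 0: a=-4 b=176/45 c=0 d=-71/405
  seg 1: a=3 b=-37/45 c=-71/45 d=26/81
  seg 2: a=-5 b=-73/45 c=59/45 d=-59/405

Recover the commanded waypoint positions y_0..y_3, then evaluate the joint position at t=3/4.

y_0=-4 y_1=3 y_2=-5 y_3=-2
S(3/4) = -73/64

y_0 = S_0(0) = a_0 = -4
y_1 = S_1(0) = a_1 = 3
y_2 = S_2(0) = a_2 = -5
y_3 = S_2(3) = -2
t_q=3/4 is in segment 0 (τ=3/4); S_0(τ)=-73/64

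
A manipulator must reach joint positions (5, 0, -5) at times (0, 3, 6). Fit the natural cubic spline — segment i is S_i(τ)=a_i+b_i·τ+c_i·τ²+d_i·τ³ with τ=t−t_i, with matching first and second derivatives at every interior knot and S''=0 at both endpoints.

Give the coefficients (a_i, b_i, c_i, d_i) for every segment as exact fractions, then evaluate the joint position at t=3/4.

Δ: Δ0=-5/3, Δ1=-5/3
row 1: diag=12, rhs=0; c'=1/4, d'=0
back: M1=0
M: M0=0, M1=0, M2=0
seg 0: a=5, c=M0/2=0, d=(M1−M0)/(6·3)=0, b=Δ0−h0·(2M0+M1)/6=-5/3
seg 1: a=0, c=M1/2=0, d=(M2−M1)/(6·3)=0, b=Δ1−h1·(2M1+M2)/6=-5/3
t_q=3/4 → seg 0, τ=3/4; S=5+-5/3·τ+0·τ²+0·τ³=15/4

  seg 0: a=5 b=-5/3 c=0 d=0
  seg 1: a=0 b=-5/3 c=0 d=0
S(3/4) = 15/4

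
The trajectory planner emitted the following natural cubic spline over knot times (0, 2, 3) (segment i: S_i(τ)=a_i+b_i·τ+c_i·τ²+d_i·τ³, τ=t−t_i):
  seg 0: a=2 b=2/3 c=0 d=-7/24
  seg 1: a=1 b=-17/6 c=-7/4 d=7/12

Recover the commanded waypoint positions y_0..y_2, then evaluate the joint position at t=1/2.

y_0 = S_0(0) = a_0 = 2
y_1 = S_1(0) = a_1 = 1
y_2 = S_1(1) = -3
t_q=1/2 is in segment 0 (τ=1/2); S_0(τ)=147/64

y_0=2 y_1=1 y_2=-3
S(1/2) = 147/64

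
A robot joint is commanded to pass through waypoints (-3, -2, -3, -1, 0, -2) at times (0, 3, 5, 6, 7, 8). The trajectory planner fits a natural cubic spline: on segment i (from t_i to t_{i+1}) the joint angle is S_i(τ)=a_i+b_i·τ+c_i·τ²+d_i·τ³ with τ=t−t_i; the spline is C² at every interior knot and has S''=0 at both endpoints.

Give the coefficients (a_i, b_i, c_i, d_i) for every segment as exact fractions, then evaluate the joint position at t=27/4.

Δ: Δ0=1/3, Δ1=-1/2, Δ2=2, Δ3=1, Δ4=-2
row 1: diag=10, rhs=-5; c'=1/5, d'=-1/2
row 2: denom=6−2·1/5=28/5; d'=(15−2·-1/2)/(28/5)=20/7
row 3: denom=4−1·5/28=107/28; d'=(-6−1·20/7)/(107/28)=-248/107
row 4: denom=4−1·28/107=400/107; d'=(-18−1·-248/107)/(400/107)=-839/200
back: M4=-839/200
back: M3=-248/107−28/107·-839/200=-61/50
back: M2=20/7−5/28·-61/50=123/40
back: M1=-1/2−1/5·123/40=-223/200
M: M0=0, M1=-223/200, M2=123/40, M3=-61/50, M4=-839/200, M5=0
seg 0: a=-3, c=M0/2=0, d=(M1−M0)/(6·3)=-223/3600, b=Δ0−h0·(2M0+M1)/6=1069/1200
seg 1: a=-2, c=M1/2=-223/400, d=(M2−M1)/(6·2)=419/1200, b=Δ1−h1·(2M1+M2)/6=-469/600
seg 2: a=-3, c=M2/2=123/80, d=(M3−M2)/(6·1)=-859/1200, b=Δ2−h2·(2M2+M3)/6=707/600
seg 3: a=-1, c=M3/2=-61/100, d=(M4−M3)/(6·1)=-119/240, b=Δ3−h3·(2M3+M4)/6=2527/1200
seg 4: a=0, c=M4/2=-839/400, d=(M5−M4)/(6·1)=839/1200, b=Δ4−h4·(2M4+M5)/6=-361/600
t_q=27/4 → seg 3, τ=3/4; S=-1+2527/1200·τ+-61/100·τ²+-119/240·τ³=693/25600

  seg 0: a=-3 b=1069/1200 c=0 d=-223/3600
  seg 1: a=-2 b=-469/600 c=-223/400 d=419/1200
  seg 2: a=-3 b=707/600 c=123/80 d=-859/1200
  seg 3: a=-1 b=2527/1200 c=-61/100 d=-119/240
  seg 4: a=0 b=-361/600 c=-839/400 d=839/1200
S(27/4) = 693/25600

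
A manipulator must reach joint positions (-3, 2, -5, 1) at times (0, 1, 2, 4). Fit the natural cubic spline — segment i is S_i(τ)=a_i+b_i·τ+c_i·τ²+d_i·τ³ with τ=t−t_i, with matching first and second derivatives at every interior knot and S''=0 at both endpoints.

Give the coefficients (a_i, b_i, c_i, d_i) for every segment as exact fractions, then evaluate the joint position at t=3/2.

Δ: Δ0=5, Δ1=-7, Δ2=3
row 1: diag=4, rhs=-72; c'=1/4, d'=-18
row 2: denom=6−1·1/4=23/4; d'=(60−1·-18)/(23/4)=312/23
back: M2=312/23
back: M1=-18−1/4·312/23=-492/23
M: M0=0, M1=-492/23, M2=312/23, M3=0
seg 0: a=-3, c=M0/2=0, d=(M1−M0)/(6·1)=-82/23, b=Δ0−h0·(2M0+M1)/6=197/23
seg 1: a=2, c=M1/2=-246/23, d=(M2−M1)/(6·1)=134/23, b=Δ1−h1·(2M1+M2)/6=-49/23
seg 2: a=-5, c=M2/2=156/23, d=(M3−M2)/(6·2)=-26/23, b=Δ2−h2·(2M2+M3)/6=-139/23
t_q=3/2 → seg 1, τ=1/2; S=2+-49/23·τ+-246/23·τ²+134/23·τ³=-93/92

  seg 0: a=-3 b=197/23 c=0 d=-82/23
  seg 1: a=2 b=-49/23 c=-246/23 d=134/23
  seg 2: a=-5 b=-139/23 c=156/23 d=-26/23
S(3/2) = -93/92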